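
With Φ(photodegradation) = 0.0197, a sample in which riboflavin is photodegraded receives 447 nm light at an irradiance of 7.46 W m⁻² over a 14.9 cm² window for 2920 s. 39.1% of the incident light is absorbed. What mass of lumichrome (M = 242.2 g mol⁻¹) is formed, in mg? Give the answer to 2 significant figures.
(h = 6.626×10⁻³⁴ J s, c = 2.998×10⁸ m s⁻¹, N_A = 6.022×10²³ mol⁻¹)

0.23 mg

Photon energy at 447 nm: hc/λ = (6.626×10⁻³⁴)(2.998×10⁸)/(447×10⁻⁹) = 4.444×10⁻¹⁹ J.
Energy delivered: (7.46 W m⁻²)(14.9×10⁻⁴ m²)(2920 s) = 32.46 J.
Photons incident: 32.46 / 4.444×10⁻¹⁹ = 7.304×10¹⁹, i.e. 7.304×10¹⁹/6.022×10²³ = 1.213×10⁻⁴ mol.
Photons absorbed: 0.391 × 1.213×10⁻⁴ = 4.743×10⁻⁵ mol.
Product: Φ × n_abs = 0.0197 × 4.743×10⁻⁵ = 9.344×10⁻⁷ mol.
Mass: 9.344×10⁻⁷ × 242.2 = 2.263×10⁻⁴ g = 0.23 mg.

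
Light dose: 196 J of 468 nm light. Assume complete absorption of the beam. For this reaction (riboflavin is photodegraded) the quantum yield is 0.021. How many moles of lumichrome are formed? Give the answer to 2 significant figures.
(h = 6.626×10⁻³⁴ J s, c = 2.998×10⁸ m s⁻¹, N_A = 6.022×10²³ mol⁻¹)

Photon energy at 468 nm: hc/λ = (6.626×10⁻³⁴)(2.998×10⁸)/(468×10⁻⁹) = 4.245×10⁻¹⁹ J.
Photons incident: 196 / 4.245×10⁻¹⁹ = 4.617×10²⁰, i.e. 4.617×10²⁰/6.022×10²³ = 7.667×10⁻⁴ mol.
Product: Φ × n_abs = 0.021 × 7.667×10⁻⁴ = 1.610×10⁻⁵ mol.

1.6×10⁻⁵ mol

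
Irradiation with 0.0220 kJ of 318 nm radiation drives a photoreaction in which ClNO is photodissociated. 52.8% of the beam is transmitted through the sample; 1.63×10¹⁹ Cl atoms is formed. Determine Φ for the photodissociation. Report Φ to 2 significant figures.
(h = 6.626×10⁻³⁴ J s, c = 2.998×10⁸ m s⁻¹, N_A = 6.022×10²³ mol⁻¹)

Φ = 0.98

Product: 1.63×10¹⁹ / 6.022×10²³ = 2.707×10⁻⁵ mol.
Photon energy at 318 nm: hc/λ = (6.626×10⁻³⁴)(2.998×10⁸)/(318×10⁻⁹) = 6.247×10⁻¹⁹ J.
Incident energy: 0.0220 kJ = 22.0 J.
Photons incident: 22.0 / 6.247×10⁻¹⁹ = 3.522×10¹⁹, i.e. 3.522×10¹⁹/6.022×10²³ = 5.849×10⁻⁵ mol.
Fraction absorbed: 1 − 52.8/100 = 0.4720.
Photons absorbed: 0.4720 × 5.849×10⁻⁵ = 2.761×10⁻⁵ mol.
Φ = 2.707×10⁻⁵ mol / 2.761×10⁻⁵ mol photons = 0.98.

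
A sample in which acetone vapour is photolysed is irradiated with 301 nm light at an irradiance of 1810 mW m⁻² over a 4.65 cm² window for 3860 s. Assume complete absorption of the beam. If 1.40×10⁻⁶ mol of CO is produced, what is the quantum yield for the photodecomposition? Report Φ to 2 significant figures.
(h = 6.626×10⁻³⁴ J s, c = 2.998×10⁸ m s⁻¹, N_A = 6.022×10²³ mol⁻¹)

Φ = 0.17

Photon energy at 301 nm: hc/λ = (6.626×10⁻³⁴)(2.998×10⁸)/(301×10⁻⁹) = 6.600×10⁻¹⁹ J.
Energy delivered: (1810 mW m⁻²)(4.65×10⁻⁴ m²)(3860 s) = 3.249 J.
Photons incident: 3.249 / 6.600×10⁻¹⁹ = 4.923×10¹⁸, i.e. 4.923×10¹⁸/6.022×10²³ = 8.175×10⁻⁶ mol.
Φ = 1.40×10⁻⁶ mol / 8.175×10⁻⁶ mol photons = 0.17.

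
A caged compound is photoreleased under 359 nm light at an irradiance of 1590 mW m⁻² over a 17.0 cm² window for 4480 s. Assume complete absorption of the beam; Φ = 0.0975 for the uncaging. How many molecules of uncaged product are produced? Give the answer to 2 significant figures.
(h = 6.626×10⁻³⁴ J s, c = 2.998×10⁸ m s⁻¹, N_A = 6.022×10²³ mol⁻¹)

2.1×10¹⁸ molecules

Photon energy at 359 nm: hc/λ = (6.626×10⁻³⁴)(2.998×10⁸)/(359×10⁻⁹) = 5.533×10⁻¹⁹ J.
Energy delivered: (1590 mW m⁻²)(17.0×10⁻⁴ m²)(4480 s) = 12.11 J.
Photons incident: 12.11 / 5.533×10⁻¹⁹ = 2.189×10¹⁹, i.e. 2.189×10¹⁹/6.022×10²³ = 3.635×10⁻⁵ mol.
Product: Φ × n_abs = 0.0975 × 3.635×10⁻⁵ = 3.544×10⁻⁶ mol.
As a count: 3.544×10⁻⁶ × 6.022×10²³ = 2.1×10¹⁸.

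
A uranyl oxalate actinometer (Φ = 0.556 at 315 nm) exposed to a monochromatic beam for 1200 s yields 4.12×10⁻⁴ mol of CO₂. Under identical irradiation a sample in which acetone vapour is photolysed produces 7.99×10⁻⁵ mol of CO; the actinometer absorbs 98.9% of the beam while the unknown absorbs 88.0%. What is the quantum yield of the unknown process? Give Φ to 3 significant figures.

Φ = 0.121

Photons absorbed by the actinometer: 4.12×10⁻⁴ / 0.556 = 7.410×10⁻⁴ mol.
Incident flux: 7.410×10⁻⁴ / 0.989 = 7.492×10⁻⁴ einstein.
Absorbed by unknown: 0.880 × 7.492×10⁻⁴ = 6.593×10⁻⁴ mol.
Φ(unknown) = 7.99×10⁻⁵ / 6.593×10⁻⁴ = 0.121.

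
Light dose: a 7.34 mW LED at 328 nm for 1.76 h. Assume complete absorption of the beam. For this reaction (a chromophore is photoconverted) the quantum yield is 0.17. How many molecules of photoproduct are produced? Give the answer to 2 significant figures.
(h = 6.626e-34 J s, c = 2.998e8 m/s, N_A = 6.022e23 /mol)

1.3e19 molecules

Photon energy at 328 nm: hc/λ = (6.626e-34)(2.998e8)/(328e-9) = 6.056e-19 J.
Energy delivered: (7.34 mW)(6336 s) = 46.51 J.
Photons incident: 46.51 / 6.056e-19 = 7.680e19, i.e. 7.680e19/6.022e23 = 1.275e-4 mol.
Product: Φ × n_abs = 0.17 × 1.275e-4 = 2.168e-5 mol.
As a count: 2.168e-5 × 6.022e23 = 1.3e19.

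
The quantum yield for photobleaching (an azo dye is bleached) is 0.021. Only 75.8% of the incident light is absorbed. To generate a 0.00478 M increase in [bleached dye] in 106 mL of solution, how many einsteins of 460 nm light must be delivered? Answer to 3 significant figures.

0.0318 einstein

Product: (0.00478 M)(0.106 L) = 5.067e-4 mol.
Photons that must be absorbed: 5.067e-4 / 0.021 = 0.02413 mol.
Incident photons needed: 0.02413 / 0.758 = 0.03183 mol.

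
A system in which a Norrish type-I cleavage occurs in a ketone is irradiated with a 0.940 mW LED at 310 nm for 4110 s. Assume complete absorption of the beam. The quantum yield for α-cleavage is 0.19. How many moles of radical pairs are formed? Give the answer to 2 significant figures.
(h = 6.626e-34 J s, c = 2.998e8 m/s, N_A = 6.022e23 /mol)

1.9e-6 mol

Photon energy at 310 nm: hc/λ = (6.626e-34)(2.998e8)/(310e-9) = 6.408e-19 J.
Energy delivered: (0.940 mW)(4110 s) = 3.863 J.
Photons incident: 3.863 / 6.408e-19 = 6.028e18, i.e. 6.028e18/6.022e23 = 1.001e-5 mol.
Product: Φ × n_abs = 0.19 × 1.001e-5 = 1.902e-6 mol.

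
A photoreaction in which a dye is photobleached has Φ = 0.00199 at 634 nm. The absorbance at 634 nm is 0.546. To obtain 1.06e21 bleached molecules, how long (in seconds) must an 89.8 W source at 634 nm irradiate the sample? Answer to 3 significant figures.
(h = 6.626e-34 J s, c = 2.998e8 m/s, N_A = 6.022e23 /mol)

t ≈ 2600 s

Product: 1.06e21 / 6.022e23 = 0.001760 mol.
Photons that must be absorbed: 0.001760 / 0.00199 = 0.8844 mol.
Fraction absorbed: 1 − 10^(−0.546) = 0.7156.
Incident photons needed: 0.8844 / 0.7156 = 1.236 mol.
Photon energy: hc/λ = 3.133e-19 J; per mole, 1.887e5 J mol⁻¹.
Energy required: 1.236 × 1.887e5 = 2.332e5 J.
Time: 2.332e5 J / 89.8 W = 2600 s.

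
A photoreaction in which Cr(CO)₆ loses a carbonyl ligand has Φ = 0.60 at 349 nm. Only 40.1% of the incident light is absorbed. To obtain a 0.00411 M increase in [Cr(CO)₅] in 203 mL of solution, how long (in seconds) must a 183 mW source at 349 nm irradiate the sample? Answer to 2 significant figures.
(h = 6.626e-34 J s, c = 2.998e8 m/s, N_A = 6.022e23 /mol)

t ≈ 6500 s

Product: (0.00411 M)(0.203 L) = 8.343e-4 mol.
Photons that must be absorbed: 8.343e-4 / 0.60 = 0.001391 mol.
Incident photons needed: 0.001391 / 0.401 = 0.003469 mol.
Photon energy: hc/λ = 5.692e-19 J; per mole, 3.428e5 J mol⁻¹.
Energy required: 0.003469 × 3.428e5 = 1189 J.
Time: 1189 J / 0.183 W = 6500 s.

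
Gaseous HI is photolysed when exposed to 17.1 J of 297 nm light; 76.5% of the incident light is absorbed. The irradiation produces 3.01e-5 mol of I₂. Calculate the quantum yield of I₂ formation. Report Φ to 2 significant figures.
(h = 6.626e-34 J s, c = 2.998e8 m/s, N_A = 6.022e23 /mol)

Φ = 0.93

Photon energy at 297 nm: hc/λ = (6.626e-34)(2.998e8)/(297e-9) = 6.688e-19 J.
Photons incident: 17.1 / 6.688e-19 = 2.557e19, i.e. 2.557e19/6.022e23 = 4.246e-5 mol.
Photons absorbed: 0.765 × 4.246e-5 = 3.248e-5 mol.
Φ = 3.01e-5 mol / 3.248e-5 mol photons = 0.93.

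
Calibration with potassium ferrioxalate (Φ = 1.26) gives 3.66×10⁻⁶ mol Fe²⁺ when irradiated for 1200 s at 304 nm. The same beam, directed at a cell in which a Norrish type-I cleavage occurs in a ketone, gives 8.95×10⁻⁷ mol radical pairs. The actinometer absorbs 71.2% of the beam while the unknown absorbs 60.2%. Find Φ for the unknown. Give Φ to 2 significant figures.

Φ = 0.36

Photons absorbed by the actinometer: 3.66×10⁻⁶ / 1.26 = 2.905×10⁻⁶ mol.
Incident flux: 2.905×10⁻⁶ / 0.712 = 4.080×10⁻⁶ einstein.
Absorbed by unknown: 0.602 × 4.080×10⁻⁶ = 2.456×10⁻⁶ mol.
Φ(unknown) = 8.95×10⁻⁷ / 2.456×10⁻⁶ = 0.36.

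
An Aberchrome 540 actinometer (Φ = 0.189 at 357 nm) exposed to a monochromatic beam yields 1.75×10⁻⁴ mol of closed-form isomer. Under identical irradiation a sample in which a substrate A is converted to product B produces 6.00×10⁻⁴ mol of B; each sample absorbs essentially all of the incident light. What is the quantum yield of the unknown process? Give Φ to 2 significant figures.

Φ = 0.65

Photons absorbed by the actinometer: 1.75×10⁻⁴ / 0.189 = 9.259×10⁻⁴ mol.
Φ(unknown) = 6.00×10⁻⁴ / 9.259×10⁻⁴ = 0.65.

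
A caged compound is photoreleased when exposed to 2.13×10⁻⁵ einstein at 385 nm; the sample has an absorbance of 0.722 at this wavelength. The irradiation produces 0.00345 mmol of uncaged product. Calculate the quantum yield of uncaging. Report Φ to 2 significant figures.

Φ = 0.20

Product: 0.00345 mmol = 3.45×10⁻⁶ mol.
Fraction absorbed: 1 − 10^(−0.722) = 0.8103.
Photons absorbed: 0.8103 × 2.13×10⁻⁵ = 1.726×10⁻⁵ mol.
Φ = 3.45×10⁻⁶ mol / 1.726×10⁻⁵ mol photons = 0.20.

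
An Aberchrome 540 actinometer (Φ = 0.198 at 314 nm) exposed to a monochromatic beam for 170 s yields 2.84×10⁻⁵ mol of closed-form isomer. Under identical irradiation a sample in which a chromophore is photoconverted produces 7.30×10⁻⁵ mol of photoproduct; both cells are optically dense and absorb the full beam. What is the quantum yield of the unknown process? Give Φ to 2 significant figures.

Φ = 0.51

Photons absorbed by the actinometer: 2.84×10⁻⁵ / 0.198 = 1.434×10⁻⁴ mol.
Φ(unknown) = 7.30×10⁻⁵ / 1.434×10⁻⁴ = 0.51.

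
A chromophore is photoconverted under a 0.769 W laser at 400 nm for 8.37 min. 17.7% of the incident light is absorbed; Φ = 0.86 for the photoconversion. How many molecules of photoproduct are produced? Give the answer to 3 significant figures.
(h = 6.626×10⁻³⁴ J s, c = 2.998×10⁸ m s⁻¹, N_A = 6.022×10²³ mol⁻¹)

Photon energy at 400 nm: hc/λ = (6.626×10⁻³⁴)(2.998×10⁸)/(400×10⁻⁹) = 4.966×10⁻¹⁹ J.
Energy delivered: (0.769 W)(502.2 s) = 386.2 J.
Photons incident: 386.2 / 4.966×10⁻¹⁹ = 7.777×10²⁰, i.e. 7.777×10²⁰/6.022×10²³ = 0.001291 mol.
Photons absorbed: 0.177 × 0.001291 = 2.285×10⁻⁴ mol.
Product: Φ × n_abs = 0.86 × 2.285×10⁻⁴ = 1.965×10⁻⁴ mol.
As a count: 1.965×10⁻⁴ × 6.022×10²³ = 1.18×10²⁰.

1.18×10²⁰ molecules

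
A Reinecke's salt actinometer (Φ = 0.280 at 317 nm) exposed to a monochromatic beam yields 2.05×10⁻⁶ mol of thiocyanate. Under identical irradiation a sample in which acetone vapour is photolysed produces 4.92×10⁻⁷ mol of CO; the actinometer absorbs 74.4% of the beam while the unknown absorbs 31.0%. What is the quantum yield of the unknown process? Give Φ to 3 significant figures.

Photons absorbed by the actinometer: 2.05×10⁻⁶ / 0.280 = 7.321×10⁻⁶ mol.
Incident flux: 7.321×10⁻⁶ / 0.744 = 9.840×10⁻⁶ einstein.
Absorbed by unknown: 0.310 × 9.840×10⁻⁶ = 3.050×10⁻⁶ mol.
Φ(unknown) = 4.92×10⁻⁷ / 3.050×10⁻⁶ = 0.161.

Φ = 0.161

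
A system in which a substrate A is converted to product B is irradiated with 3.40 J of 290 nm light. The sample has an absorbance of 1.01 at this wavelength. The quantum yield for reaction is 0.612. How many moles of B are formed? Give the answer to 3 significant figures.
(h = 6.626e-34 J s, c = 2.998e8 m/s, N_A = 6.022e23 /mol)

4.55e-6 mol

Photon energy at 290 nm: hc/λ = (6.626e-34)(2.998e8)/(290e-9) = 6.850e-19 J.
Photons incident: 3.40 / 6.850e-19 = 4.964e18, i.e. 4.964e18/6.022e23 = 8.243e-6 mol.
Fraction absorbed: 1 − 10^(−1.01) = 0.9023.
Photons absorbed: 0.9023 × 8.243e-6 = 7.438e-6 mol.
Product: Φ × n_abs = 0.612 × 7.438e-6 = 4.552e-6 mol.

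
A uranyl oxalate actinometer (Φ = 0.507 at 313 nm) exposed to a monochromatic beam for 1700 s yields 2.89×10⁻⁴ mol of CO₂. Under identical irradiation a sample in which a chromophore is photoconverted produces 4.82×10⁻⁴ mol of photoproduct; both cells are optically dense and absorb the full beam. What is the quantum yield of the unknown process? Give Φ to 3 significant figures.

Φ = 0.846

Photons absorbed by the actinometer: 2.89×10⁻⁴ / 0.507 = 5.700×10⁻⁴ mol.
Φ(unknown) = 4.82×10⁻⁴ / 5.700×10⁻⁴ = 0.846.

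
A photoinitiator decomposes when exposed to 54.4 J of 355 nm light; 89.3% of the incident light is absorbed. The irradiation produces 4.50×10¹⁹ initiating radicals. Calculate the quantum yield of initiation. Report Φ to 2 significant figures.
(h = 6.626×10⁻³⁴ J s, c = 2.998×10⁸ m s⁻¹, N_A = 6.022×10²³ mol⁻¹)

Φ = 0.52

Product: 4.50×10¹⁹ / 6.022×10²³ = 7.473×10⁻⁵ mol.
Photon energy at 355 nm: hc/λ = (6.626×10⁻³⁴)(2.998×10⁸)/(355×10⁻⁹) = 5.596×10⁻¹⁹ J.
Photons incident: 54.4 / 5.596×10⁻¹⁹ = 9.721×10¹⁹, i.e. 9.721×10¹⁹/6.022×10²³ = 1.614×10⁻⁴ mol.
Photons absorbed: 0.893 × 1.614×10⁻⁴ = 1.441×10⁻⁴ mol.
Φ = 7.473×10⁻⁵ mol / 1.441×10⁻⁴ mol photons = 0.52.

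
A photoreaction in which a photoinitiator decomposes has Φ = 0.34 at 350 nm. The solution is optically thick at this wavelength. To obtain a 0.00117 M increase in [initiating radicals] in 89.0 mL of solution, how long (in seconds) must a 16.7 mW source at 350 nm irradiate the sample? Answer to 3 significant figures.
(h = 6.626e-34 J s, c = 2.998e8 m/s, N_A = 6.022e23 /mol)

t ≈ 6270 s

Product: (0.00117 M)(0.089 L) = 1.041e-4 mol.
Photons that must be absorbed: 1.041e-4 / 0.34 = 3.062e-4 mol.
Photon energy: hc/λ = 5.676e-19 J; per mole, 3.418e5 J mol⁻¹.
Energy required: 3.062e-4 × 3.418e5 = 104.7 J.
Time: 104.7 J / 0.0167 W = 6270 s.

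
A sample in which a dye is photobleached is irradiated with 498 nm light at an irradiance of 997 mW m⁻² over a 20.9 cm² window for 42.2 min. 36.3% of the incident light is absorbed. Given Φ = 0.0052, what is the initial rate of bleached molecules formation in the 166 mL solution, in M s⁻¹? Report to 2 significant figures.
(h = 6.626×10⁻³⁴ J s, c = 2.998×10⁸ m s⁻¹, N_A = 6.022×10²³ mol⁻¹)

9.9×10⁻¹¹ M s⁻¹

Photon energy at 498 nm: hc/λ = (6.626×10⁻³⁴)(2.998×10⁸)/(498×10⁻⁹) = 3.989×10⁻¹⁹ J.
Energy delivered: (997 mW m⁻²)(20.9×10⁻⁴ m²)(2532 s) = 5.276 J.
Photons incident: 5.276 / 3.989×10⁻¹⁹ = 1.323×10¹⁹, i.e. 1.323×10¹⁹/6.022×10²³ = 2.197×10⁻⁵ mol.
Photons absorbed: 0.363 × 2.197×10⁻⁵ = 7.975×10⁻⁶ mol.
Product formed: 0.0052 × 7.975×10⁻⁶ = 4.147×10⁻⁸ mol.
Rate: 4.147×10⁻⁸ mol / (2532 s × 0.166 L) = 9.9×10⁻¹¹ M s⁻¹.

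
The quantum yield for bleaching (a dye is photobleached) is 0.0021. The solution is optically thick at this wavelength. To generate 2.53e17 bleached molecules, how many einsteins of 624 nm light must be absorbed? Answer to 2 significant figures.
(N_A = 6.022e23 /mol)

2.0e-4 einstein

Product: 2.53e17 / 6.022e23 = 4.201e-7 mol.
Photons that must be absorbed: 4.201e-7 / 0.0021 = 2.000e-4 mol.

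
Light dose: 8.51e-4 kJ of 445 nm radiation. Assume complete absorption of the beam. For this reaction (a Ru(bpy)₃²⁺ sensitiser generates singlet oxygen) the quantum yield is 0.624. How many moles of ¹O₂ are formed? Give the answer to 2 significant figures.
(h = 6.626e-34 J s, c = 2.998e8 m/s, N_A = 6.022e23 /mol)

Photon energy at 445 nm: hc/λ = (6.626e-34)(2.998e8)/(445e-9) = 4.464e-19 J.
Incident energy: 8.51e-4 kJ = 0.851 J.
Photons incident: 0.851 / 4.464e-19 = 1.906e18, i.e. 1.906e18/6.022e23 = 3.165e-6 mol.
Product: Φ × n_abs = 0.624 × 3.165e-6 = 1.975e-6 mol.

2.0e-6 mol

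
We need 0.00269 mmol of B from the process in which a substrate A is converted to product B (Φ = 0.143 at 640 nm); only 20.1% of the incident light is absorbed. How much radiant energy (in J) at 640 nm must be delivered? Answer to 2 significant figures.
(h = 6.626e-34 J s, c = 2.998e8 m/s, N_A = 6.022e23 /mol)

Product: 0.00269 mmol = 2.69e-6 mol.
Photons that must be absorbed: 2.69e-6 / 0.143 = 1.881e-5 mol.
Incident photons needed: 1.881e-5 / 0.201 = 9.358e-5 mol.
Photon energy: hc/λ = 3.104e-19 J; per mole, 1.869e5 J mol⁻¹.
Energy required: 9.358e-5 × 1.869e5 = 17 J.

17 J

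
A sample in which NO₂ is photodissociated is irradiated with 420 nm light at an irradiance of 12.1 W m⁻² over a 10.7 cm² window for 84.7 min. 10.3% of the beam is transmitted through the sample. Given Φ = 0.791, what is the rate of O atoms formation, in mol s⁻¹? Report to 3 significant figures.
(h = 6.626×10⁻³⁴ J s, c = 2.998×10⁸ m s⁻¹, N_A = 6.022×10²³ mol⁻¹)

Photon energy at 420 nm: hc/λ = (6.626×10⁻³⁴)(2.998×10⁸)/(420×10⁻⁹) = 4.730×10⁻¹⁹ J.
Energy delivered: (12.1 W m⁻²)(10.7×10⁻⁴ m²)(5082 s) = 65.80 J.
Photons incident: 65.80 / 4.730×10⁻¹⁹ = 1.391×10²⁰, i.e. 1.391×10²⁰/6.022×10²³ = 2.310×10⁻⁴ mol.
Fraction absorbed: 1 − 10.3/100 = 0.8970.
Photons absorbed: 0.8970 × 2.310×10⁻⁴ = 2.072×10⁻⁴ mol.
Product formed: 0.791 × 2.072×10⁻⁴ = 1.639×10⁻⁴ mol.
Rate: 1.639×10⁻⁴ / 5082 s = 3.23×10⁻⁸ mol s⁻¹.

3.23×10⁻⁸ mol s⁻¹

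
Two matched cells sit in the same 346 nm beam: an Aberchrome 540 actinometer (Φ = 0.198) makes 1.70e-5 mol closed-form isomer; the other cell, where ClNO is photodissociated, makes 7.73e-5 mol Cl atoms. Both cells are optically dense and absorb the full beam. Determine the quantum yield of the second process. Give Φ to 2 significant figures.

Photons absorbed by the actinometer: 1.70e-5 / 0.198 = 8.586e-5 mol.
Φ(unknown) = 7.73e-5 / 8.586e-5 = 0.90.

Φ = 0.90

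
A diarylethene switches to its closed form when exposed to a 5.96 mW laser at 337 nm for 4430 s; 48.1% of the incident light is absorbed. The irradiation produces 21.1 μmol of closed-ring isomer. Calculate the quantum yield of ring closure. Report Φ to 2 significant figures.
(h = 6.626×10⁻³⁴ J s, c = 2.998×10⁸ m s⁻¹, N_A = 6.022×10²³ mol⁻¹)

Φ = 0.59

Product: 21.1 μmol = 2.11×10⁻⁵ mol.
Photon energy at 337 nm: hc/λ = (6.626×10⁻³⁴)(2.998×10⁸)/(337×10⁻⁹) = 5.895×10⁻¹⁹ J.
Energy delivered: (5.96 mW)(4430 s) = 26.40 J.
Photons incident: 26.40 / 5.895×10⁻¹⁹ = 4.478×10¹⁹, i.e. 4.478×10¹⁹/6.022×10²³ = 7.436×10⁻⁵ mol.
Photons absorbed: 0.481 × 7.436×10⁻⁵ = 3.577×10⁻⁵ mol.
Φ = 2.11×10⁻⁵ mol / 3.577×10⁻⁵ mol photons = 0.59.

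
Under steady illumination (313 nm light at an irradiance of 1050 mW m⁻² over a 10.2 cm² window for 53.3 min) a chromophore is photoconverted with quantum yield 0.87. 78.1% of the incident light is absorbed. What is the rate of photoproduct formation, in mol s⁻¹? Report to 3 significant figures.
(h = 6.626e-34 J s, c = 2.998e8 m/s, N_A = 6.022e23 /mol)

Photon energy at 313 nm: hc/λ = (6.626e-34)(2.998e8)/(313e-9) = 6.347e-19 J.
Energy delivered: (1050 mW m⁻²)(10.2e-4 m²)(3198 s) = 3.425 J.
Photons incident: 3.425 / 6.347e-19 = 5.396e18, i.e. 5.396e18/6.022e23 = 8.960e-6 mol.
Photons absorbed: 0.781 × 8.960e-6 = 6.998e-6 mol.
Product formed: 0.87 × 6.998e-6 = 6.088e-6 mol.
Rate: 6.088e-6 / 3198 s = 1.90e-9 mol s⁻¹.

1.90e-9 mol s⁻¹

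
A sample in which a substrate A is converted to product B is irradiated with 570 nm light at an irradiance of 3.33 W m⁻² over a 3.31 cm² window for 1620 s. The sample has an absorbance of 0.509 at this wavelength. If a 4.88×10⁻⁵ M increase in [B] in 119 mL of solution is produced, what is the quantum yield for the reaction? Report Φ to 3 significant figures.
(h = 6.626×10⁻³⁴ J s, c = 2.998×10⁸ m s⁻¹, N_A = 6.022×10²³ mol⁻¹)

Product: (4.88×10⁻⁵ M)(0.119 L) = 5.807×10⁻⁶ mol.
Photon energy at 570 nm: hc/λ = (6.626×10⁻³⁴)(2.998×10⁸)/(570×10⁻⁹) = 3.485×10⁻¹⁹ J.
Energy delivered: (3.33 W m⁻²)(3.31×10⁻⁴ m²)(1620 s) = 1.786 J.
Photons incident: 1.786 / 3.485×10⁻¹⁹ = 5.125×10¹⁸, i.e. 5.125×10¹⁸/6.022×10²³ = 8.510×10⁻⁶ mol.
Fraction absorbed: 1 − 10^(−0.509) = 0.6903.
Photons absorbed: 0.6903 × 8.510×10⁻⁶ = 5.874×10⁻⁶ mol.
Φ = 5.807×10⁻⁶ mol / 5.874×10⁻⁶ mol photons = 0.989.

Φ = 0.989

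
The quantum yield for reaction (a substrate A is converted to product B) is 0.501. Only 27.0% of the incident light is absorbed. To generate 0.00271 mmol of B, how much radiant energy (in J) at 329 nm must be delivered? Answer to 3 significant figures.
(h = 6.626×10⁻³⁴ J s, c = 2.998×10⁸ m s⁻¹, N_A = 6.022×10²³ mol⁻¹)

Product: 0.00271 mmol = 2.71×10⁻⁶ mol.
Photons that must be absorbed: 2.71×10⁻⁶ / 0.501 = 5.409×10⁻⁶ mol.
Incident photons needed: 5.409×10⁻⁶ / 0.270 = 2.003×10⁻⁵ mol.
Photon energy: hc/λ = 6.038×10⁻¹⁹ J; per mole, 3.636×10⁵ J mol⁻¹.
Energy required: 2.003×10⁻⁵ × 3.636×10⁵ = 7.28 J.

7.28 J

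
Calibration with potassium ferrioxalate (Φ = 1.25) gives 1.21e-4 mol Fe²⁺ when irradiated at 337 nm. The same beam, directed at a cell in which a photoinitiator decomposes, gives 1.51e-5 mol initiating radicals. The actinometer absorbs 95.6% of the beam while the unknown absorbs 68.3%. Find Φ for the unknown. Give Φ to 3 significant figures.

Φ = 0.218

Photons absorbed by the actinometer: 1.21e-4 / 1.25 = 9.680e-5 mol.
Incident flux: 9.680e-5 / 0.956 = 1.013e-4 einstein.
Absorbed by unknown: 0.683 × 1.013e-4 = 6.919e-5 mol.
Φ(unknown) = 1.51e-5 / 6.919e-5 = 0.218.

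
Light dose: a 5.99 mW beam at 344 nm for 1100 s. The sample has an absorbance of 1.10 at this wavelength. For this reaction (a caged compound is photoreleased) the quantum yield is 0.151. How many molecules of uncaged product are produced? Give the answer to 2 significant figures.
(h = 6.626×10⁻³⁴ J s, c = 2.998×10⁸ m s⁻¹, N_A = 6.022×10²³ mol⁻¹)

1.6×10¹⁸ molecules

Photon energy at 344 nm: hc/λ = (6.626×10⁻³⁴)(2.998×10⁸)/(344×10⁻⁹) = 5.775×10⁻¹⁹ J.
Energy delivered: (5.99 mW)(1100 s) = 6.589 J.
Photons incident: 6.589 / 5.775×10⁻¹⁹ = 1.141×10¹⁹, i.e. 1.141×10¹⁹/6.022×10²³ = 1.895×10⁻⁵ mol.
Fraction absorbed: 1 − 10^(−1.10) = 0.9206.
Photons absorbed: 0.9206 × 1.895×10⁻⁵ = 1.745×10⁻⁵ mol.
Product: Φ × n_abs = 0.151 × 1.745×10⁻⁵ = 2.635×10⁻⁶ mol.
As a count: 2.635×10⁻⁶ × 6.022×10²³ = 1.6×10¹⁸.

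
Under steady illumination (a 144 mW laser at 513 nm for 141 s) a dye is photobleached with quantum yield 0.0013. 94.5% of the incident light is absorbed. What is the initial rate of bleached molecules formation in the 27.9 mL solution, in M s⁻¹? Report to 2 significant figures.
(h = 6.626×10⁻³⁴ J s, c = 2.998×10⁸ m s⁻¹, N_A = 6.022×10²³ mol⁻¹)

Photon energy at 513 nm: hc/λ = (6.626×10⁻³⁴)(2.998×10⁸)/(513×10⁻⁹) = 3.872×10⁻¹⁹ J.
Energy delivered: (144 mW)(141 s) = 20.30 J.
Photons incident: 20.30 / 3.872×10⁻¹⁹ = 5.243×10¹⁹, i.e. 5.243×10¹⁹/6.022×10²³ = 8.706×10⁻⁵ mol.
Photons absorbed: 0.945 × 8.706×10⁻⁵ = 8.227×10⁻⁵ mol.
Product formed: 0.0013 × 8.227×10⁻⁵ = 1.070×10⁻⁷ mol.
Rate: 1.070×10⁻⁷ mol / (141 s × 0.0279 L) = 2.7×10⁻⁸ M s⁻¹.

2.7×10⁻⁸ M s⁻¹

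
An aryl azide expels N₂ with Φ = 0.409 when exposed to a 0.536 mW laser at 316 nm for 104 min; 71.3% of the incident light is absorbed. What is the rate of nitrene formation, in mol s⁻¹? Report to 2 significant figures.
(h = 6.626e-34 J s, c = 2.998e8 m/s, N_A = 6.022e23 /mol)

Photon energy at 316 nm: hc/λ = (6.626e-34)(2.998e8)/(316e-9) = 6.286e-19 J.
Energy delivered: (0.536 mW)(6240 s) = 3.345 J.
Photons incident: 3.345 / 6.286e-19 = 5.321e18, i.e. 5.321e18/6.022e23 = 8.836e-6 mol.
Photons absorbed: 0.713 × 8.836e-6 = 6.300e-6 mol.
Product formed: 0.409 × 6.300e-6 = 2.577e-6 mol.
Rate: 2.577e-6 / 6240 s = 4.1e-10 mol s⁻¹.

4.1e-10 mol s⁻¹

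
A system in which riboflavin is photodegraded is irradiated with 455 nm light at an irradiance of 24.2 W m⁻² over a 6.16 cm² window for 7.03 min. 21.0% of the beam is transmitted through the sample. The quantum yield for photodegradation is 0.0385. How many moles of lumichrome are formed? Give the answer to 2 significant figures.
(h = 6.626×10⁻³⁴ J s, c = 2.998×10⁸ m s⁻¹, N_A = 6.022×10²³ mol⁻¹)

Photon energy at 455 nm: hc/λ = (6.626×10⁻³⁴)(2.998×10⁸)/(455×10⁻⁹) = 4.366×10⁻¹⁹ J.
Energy delivered: (24.2 W m⁻²)(6.16×10⁻⁴ m²)(421.8 s) = 6.288 J.
Photons incident: 6.288 / 4.366×10⁻¹⁹ = 1.440×10¹⁹, i.e. 1.440×10¹⁹/6.022×10²³ = 2.391×10⁻⁵ mol.
Fraction absorbed: 1 − 21.0/100 = 0.7900.
Photons absorbed: 0.7900 × 2.391×10⁻⁵ = 1.889×10⁻⁵ mol.
Product: Φ × n_abs = 0.0385 × 1.889×10⁻⁵ = 7.273×10⁻⁷ mol.

7.3×10⁻⁷ mol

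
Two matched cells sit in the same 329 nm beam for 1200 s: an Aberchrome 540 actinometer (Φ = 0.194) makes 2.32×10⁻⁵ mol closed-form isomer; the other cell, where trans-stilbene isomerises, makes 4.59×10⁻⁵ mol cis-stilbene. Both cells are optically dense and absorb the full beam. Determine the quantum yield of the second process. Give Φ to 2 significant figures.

Φ = 0.38

Photons absorbed by the actinometer: 2.32×10⁻⁵ / 0.194 = 1.196×10⁻⁴ mol.
Φ(unknown) = 4.59×10⁻⁵ / 1.196×10⁻⁴ = 0.38.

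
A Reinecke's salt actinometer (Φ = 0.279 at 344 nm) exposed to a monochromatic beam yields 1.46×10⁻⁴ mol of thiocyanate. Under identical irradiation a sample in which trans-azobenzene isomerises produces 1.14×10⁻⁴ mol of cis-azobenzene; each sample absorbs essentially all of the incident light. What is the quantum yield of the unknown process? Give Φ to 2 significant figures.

Φ = 0.22

Photons absorbed by the actinometer: 1.46×10⁻⁴ / 0.279 = 5.233×10⁻⁴ mol.
Φ(unknown) = 1.14×10⁻⁴ / 5.233×10⁻⁴ = 0.22.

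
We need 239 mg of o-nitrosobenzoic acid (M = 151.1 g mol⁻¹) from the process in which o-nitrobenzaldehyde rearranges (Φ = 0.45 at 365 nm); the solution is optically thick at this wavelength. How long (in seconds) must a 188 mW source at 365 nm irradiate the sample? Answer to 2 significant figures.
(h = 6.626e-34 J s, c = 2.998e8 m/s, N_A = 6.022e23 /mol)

Product: 239 mg / 151.1 g mol⁻¹ = 0.001582 mol.
Photons that must be absorbed: 0.001582 / 0.45 = 0.003516 mol.
Photon energy: hc/λ = 5.442e-19 J; per mole, 3.277e5 J mol⁻¹.
Energy required: 0.003516 × 3.277e5 = 1152 J.
Time: 1152 J / 0.188 W = 6100 s.

t ≈ 6100 s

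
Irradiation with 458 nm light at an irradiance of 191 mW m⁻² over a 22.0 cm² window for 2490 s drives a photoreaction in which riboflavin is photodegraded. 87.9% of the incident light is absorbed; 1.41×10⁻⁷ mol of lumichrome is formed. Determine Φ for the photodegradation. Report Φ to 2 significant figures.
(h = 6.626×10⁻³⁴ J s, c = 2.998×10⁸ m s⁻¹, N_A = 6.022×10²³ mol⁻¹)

Photon energy at 458 nm: hc/λ = (6.626×10⁻³⁴)(2.998×10⁸)/(458×10⁻⁹) = 4.337×10⁻¹⁹ J.
Energy delivered: (191 mW m⁻²)(22.0×10⁻⁴ m²)(2490 s) = 1.046 J.
Photons incident: 1.046 / 4.337×10⁻¹⁹ = 2.412×10¹⁸, i.e. 2.412×10¹⁸/6.022×10²³ = 4.005×10⁻⁶ mol.
Photons absorbed: 0.879 × 4.005×10⁻⁶ = 3.520×10⁻⁶ mol.
Φ = 1.41×10⁻⁷ mol / 3.520×10⁻⁶ mol photons = 0.040.

Φ = 0.040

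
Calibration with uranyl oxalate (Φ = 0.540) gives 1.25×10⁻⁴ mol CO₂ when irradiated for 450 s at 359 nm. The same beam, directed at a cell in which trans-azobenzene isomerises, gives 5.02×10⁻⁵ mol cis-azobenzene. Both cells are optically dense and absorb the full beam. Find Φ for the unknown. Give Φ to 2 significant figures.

Φ = 0.22

Photons absorbed by the actinometer: 1.25×10⁻⁴ / 0.540 = 2.315×10⁻⁴ mol.
Φ(unknown) = 5.02×10⁻⁵ / 2.315×10⁻⁴ = 0.22.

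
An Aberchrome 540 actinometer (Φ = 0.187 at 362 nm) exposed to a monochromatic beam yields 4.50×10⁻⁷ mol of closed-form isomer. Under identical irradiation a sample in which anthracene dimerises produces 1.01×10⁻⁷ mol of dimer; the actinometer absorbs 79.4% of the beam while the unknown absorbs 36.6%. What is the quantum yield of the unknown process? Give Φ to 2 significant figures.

Φ = 0.091

Photons absorbed by the actinometer: 4.50×10⁻⁷ / 0.187 = 2.406×10⁻⁶ mol.
Incident flux: 2.406×10⁻⁶ / 0.794 = 3.030×10⁻⁶ einstein.
Absorbed by unknown: 0.366 × 3.030×10⁻⁶ = 1.109×10⁻⁶ mol.
Φ(unknown) = 1.01×10⁻⁷ / 1.109×10⁻⁶ = 0.091.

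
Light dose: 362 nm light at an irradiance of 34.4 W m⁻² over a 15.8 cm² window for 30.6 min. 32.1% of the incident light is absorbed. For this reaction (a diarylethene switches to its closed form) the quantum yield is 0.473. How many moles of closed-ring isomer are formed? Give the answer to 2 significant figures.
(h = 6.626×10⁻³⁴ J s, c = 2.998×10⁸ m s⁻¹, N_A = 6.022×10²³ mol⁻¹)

Photon energy at 362 nm: hc/λ = (6.626×10⁻³⁴)(2.998×10⁸)/(362×10⁻⁹) = 5.487×10⁻¹⁹ J.
Energy delivered: (34.4 W m⁻²)(15.8×10⁻⁴ m²)(1836 s) = 99.79 J.
Photons incident: 99.79 / 5.487×10⁻¹⁹ = 1.819×10²⁰, i.e. 1.819×10²⁰/6.022×10²³ = 3.021×10⁻⁴ mol.
Photons absorbed: 0.321 × 3.021×10⁻⁴ = 9.697×10⁻⁵ mol.
Product: Φ × n_abs = 0.473 × 9.697×10⁻⁵ = 4.587×10⁻⁵ mol.

4.6×10⁻⁵ mol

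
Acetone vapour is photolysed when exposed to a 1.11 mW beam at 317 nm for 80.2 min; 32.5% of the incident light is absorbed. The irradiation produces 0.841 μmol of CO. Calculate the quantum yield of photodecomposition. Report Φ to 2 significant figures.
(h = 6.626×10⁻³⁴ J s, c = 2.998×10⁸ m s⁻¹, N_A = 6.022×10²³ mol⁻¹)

Φ = 0.18

Product: 0.841 μmol = 8.41×10⁻⁷ mol.
Photon energy at 317 nm: hc/λ = (6.626×10⁻³⁴)(2.998×10⁸)/(317×10⁻⁹) = 6.266×10⁻¹⁹ J.
Energy delivered: (1.11 mW)(4812 s) = 5.341 J.
Photons incident: 5.341 / 6.266×10⁻¹⁹ = 8.524×10¹⁸, i.e. 8.524×10¹⁸/6.022×10²³ = 1.415×10⁻⁵ mol.
Photons absorbed: 0.325 × 1.415×10⁻⁵ = 4.599×10⁻⁶ mol.
Φ = 8.41×10⁻⁷ mol / 4.599×10⁻⁶ mol photons = 0.18.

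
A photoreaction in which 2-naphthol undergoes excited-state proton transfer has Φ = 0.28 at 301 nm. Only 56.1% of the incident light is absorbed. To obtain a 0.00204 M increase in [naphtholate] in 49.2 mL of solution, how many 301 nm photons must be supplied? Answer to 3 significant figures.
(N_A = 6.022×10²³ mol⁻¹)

3.85×10²⁰ photons

Product: (0.00204 M)(0.0492 L) = 1.004×10⁻⁴ mol.
Photons that must be absorbed: 1.004×10⁻⁴ / 0.28 = 3.586×10⁻⁴ mol.
Incident photons needed: 3.586×10⁻⁴ / 0.561 = 6.392×10⁻⁴ mol.
Photon count: 6.392×10⁻⁴ × 6.022×10²³ = 3.85×10²⁰.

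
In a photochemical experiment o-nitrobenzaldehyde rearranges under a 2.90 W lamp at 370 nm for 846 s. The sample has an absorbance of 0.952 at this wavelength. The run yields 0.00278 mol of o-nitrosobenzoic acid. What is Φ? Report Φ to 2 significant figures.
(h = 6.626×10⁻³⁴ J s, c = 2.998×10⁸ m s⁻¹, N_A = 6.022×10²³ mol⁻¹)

Photon energy at 370 nm: hc/λ = (6.626×10⁻³⁴)(2.998×10⁸)/(370×10⁻⁹) = 5.369×10⁻¹⁹ J.
Energy delivered: (2.90 W)(846 s) = 2453 J.
Photons incident: 2453 / 5.369×10⁻¹⁹ = 4.569×10²¹, i.e. 4.569×10²¹/6.022×10²³ = 0.007587 mol.
Fraction absorbed: 1 − 10^(−0.952) = 0.8883.
Photons absorbed: 0.8883 × 0.007587 = 0.006740 mol.
Φ = 0.00278 mol / 0.006740 mol photons = 0.41.

Φ = 0.41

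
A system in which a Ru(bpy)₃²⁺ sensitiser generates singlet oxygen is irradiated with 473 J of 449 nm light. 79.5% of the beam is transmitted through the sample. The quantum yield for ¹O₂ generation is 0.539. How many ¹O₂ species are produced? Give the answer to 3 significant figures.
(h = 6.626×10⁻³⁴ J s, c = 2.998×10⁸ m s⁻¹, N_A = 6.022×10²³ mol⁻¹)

Photon energy at 449 nm: hc/λ = (6.626×10⁻³⁴)(2.998×10⁸)/(449×10⁻⁹) = 4.424×10⁻¹⁹ J.
Photons incident: 473 / 4.424×10⁻¹⁹ = 1.069×10²¹, i.e. 1.069×10²¹/6.022×10²³ = 0.001775 mol.
Fraction absorbed: 1 − 79.5/100 = 0.2050.
Photons absorbed: 0.2050 × 0.001775 = 3.639×10⁻⁴ mol.
Product: Φ × n_abs = 0.539 × 3.639×10⁻⁴ = 1.961×10⁻⁴ mol.
As a count: 1.961×10⁻⁴ × 6.022×10²³ = 1.18×10²⁰.

1.18×10²⁰ species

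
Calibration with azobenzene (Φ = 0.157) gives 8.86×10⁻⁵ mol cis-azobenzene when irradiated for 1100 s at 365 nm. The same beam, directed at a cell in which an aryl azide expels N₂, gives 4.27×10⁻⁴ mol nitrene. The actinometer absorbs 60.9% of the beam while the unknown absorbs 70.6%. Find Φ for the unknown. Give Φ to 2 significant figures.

Φ = 0.65

Photons absorbed by the actinometer: 8.86×10⁻⁵ / 0.157 = 5.643×10⁻⁴ mol.
Incident flux: 5.643×10⁻⁴ / 0.609 = 9.266×10⁻⁴ einstein.
Absorbed by unknown: 0.706 × 9.266×10⁻⁴ = 6.542×10⁻⁴ mol.
Φ(unknown) = 4.27×10⁻⁴ / 6.542×10⁻⁴ = 0.65.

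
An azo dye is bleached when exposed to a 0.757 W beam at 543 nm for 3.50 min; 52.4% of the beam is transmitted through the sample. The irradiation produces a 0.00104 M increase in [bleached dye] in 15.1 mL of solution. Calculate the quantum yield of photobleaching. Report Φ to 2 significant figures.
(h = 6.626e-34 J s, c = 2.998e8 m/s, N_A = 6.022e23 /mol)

Φ = 0.046

Product: (0.00104 M)(0.0151 L) = 1.570e-5 mol.
Photon energy at 543 nm: hc/λ = (6.626e-34)(2.998e8)/(543e-9) = 3.658e-19 J.
Energy delivered: (0.757 W)(210 s) = 159.0 J.
Photons incident: 159.0 / 3.658e-19 = 4.347e20, i.e. 4.347e20/6.022e23 = 7.219e-4 mol.
Fraction absorbed: 1 − 52.4/100 = 0.4760.
Photons absorbed: 0.4760 × 7.219e-4 = 3.436e-4 mol.
Φ = 1.570e-5 mol / 3.436e-4 mol photons = 0.046.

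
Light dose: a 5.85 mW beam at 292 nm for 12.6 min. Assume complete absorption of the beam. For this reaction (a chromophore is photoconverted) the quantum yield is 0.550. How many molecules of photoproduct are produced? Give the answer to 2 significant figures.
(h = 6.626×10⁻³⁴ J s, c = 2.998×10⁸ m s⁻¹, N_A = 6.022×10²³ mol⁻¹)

3.6×10¹⁸ molecules

Photon energy at 292 nm: hc/λ = (6.626×10⁻³⁴)(2.998×10⁸)/(292×10⁻⁹) = 6.803×10⁻¹⁹ J.
Energy delivered: (5.85 mW)(756 s) = 4.423 J.
Photons incident: 4.423 / 6.803×10⁻¹⁹ = 6.502×10¹⁸, i.e. 6.502×10¹⁸/6.022×10²³ = 1.080×10⁻⁵ mol.
Product: Φ × n_abs = 0.550 × 1.080×10⁻⁵ = 5.940×10⁻⁶ mol.
As a count: 5.940×10⁻⁶ × 6.022×10²³ = 3.6×10¹⁸.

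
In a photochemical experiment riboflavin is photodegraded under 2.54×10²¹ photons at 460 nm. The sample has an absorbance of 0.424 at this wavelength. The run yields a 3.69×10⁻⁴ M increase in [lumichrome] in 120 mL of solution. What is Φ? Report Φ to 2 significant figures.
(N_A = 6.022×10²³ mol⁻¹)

Product: (3.69×10⁻⁴ M)(0.12 L) = 4.428×10⁻⁵ mol.
Moles of photons: 2.54×10²¹ / 6.022×10²³ = 0.004218 mol.
Fraction absorbed: 1 − 10^(−0.424) = 0.6233.
Photons absorbed: 0.6233 × 0.004218 = 0.002629 mol.
Φ = 4.428×10⁻⁵ mol / 0.002629 mol photons = 0.017.

Φ = 0.017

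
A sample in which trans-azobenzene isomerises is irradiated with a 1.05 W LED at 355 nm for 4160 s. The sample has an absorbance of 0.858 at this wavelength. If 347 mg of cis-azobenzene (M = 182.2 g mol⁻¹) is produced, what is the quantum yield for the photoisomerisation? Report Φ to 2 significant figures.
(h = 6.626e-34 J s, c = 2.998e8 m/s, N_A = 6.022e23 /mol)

Product: 347 mg / 182.2 g mol⁻¹ = 0.001905 mol.
Photon energy at 355 nm: hc/λ = (6.626e-34)(2.998e8)/(355e-9) = 5.596e-19 J.
Energy delivered: (1.05 W)(4160 s) = 4368 J.
Photons incident: 4368 / 5.596e-19 = 7.806e21, i.e. 7.806e21/6.022e23 = 0.01296 mol.
Fraction absorbed: 1 − 10^(−0.858) = 0.8613.
Photons absorbed: 0.8613 × 0.01296 = 0.01116 mol.
Φ = 0.001905 mol / 0.01116 mol photons = 0.17.

Φ = 0.17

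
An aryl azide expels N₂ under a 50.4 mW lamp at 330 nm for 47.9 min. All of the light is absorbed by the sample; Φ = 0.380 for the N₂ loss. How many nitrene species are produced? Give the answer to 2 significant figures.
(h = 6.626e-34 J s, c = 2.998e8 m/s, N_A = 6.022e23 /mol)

9.1e19 species

Photon energy at 330 nm: hc/λ = (6.626e-34)(2.998e8)/(330e-9) = 6.020e-19 J.
Energy delivered: (50.4 mW)(2874 s) = 144.8 J.
Photons incident: 144.8 / 6.020e-19 = 2.405e20, i.e. 2.405e20/6.022e23 = 3.994e-4 mol.
Product: Φ × n_abs = 0.380 × 3.994e-4 = 1.518e-4 mol.
As a count: 1.518e-4 × 6.022e23 = 9.1e19.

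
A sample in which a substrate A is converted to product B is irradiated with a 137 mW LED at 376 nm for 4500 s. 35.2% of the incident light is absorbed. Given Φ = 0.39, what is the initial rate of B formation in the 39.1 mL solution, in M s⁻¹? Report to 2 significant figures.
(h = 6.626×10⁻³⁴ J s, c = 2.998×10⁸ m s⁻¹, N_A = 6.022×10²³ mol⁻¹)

Photon energy at 376 nm: hc/λ = (6.626×10⁻³⁴)(2.998×10⁸)/(376×10⁻⁹) = 5.283×10⁻¹⁹ J.
Energy delivered: (137 mW)(4500 s) = 616.5 J.
Photons incident: 616.5 / 5.283×10⁻¹⁹ = 1.167×10²¹, i.e. 1.167×10²¹/6.022×10²³ = 0.001938 mol.
Photons absorbed: 0.352 × 0.001938 = 6.822×10⁻⁴ mol.
Product formed: 0.39 × 6.822×10⁻⁴ = 2.661×10⁻⁴ mol.
Rate: 2.661×10⁻⁴ mol / (4500 s × 0.0391 L) = 1.5×10⁻⁶ M s⁻¹.

1.5×10⁻⁶ M s⁻¹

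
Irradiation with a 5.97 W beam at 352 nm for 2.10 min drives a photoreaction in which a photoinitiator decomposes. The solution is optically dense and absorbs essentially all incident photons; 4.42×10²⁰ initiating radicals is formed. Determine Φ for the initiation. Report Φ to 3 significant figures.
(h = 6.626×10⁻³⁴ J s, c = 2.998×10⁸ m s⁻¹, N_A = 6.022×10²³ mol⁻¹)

Product: 4.42×10²⁰ / 6.022×10²³ = 7.340×10⁻⁴ mol.
Photon energy at 352 nm: hc/λ = (6.626×10⁻³⁴)(2.998×10⁸)/(352×10⁻⁹) = 5.643×10⁻¹⁹ J.
Energy delivered: (5.97 W)(126 s) = 752.2 J.
Photons incident: 752.2 / 5.643×10⁻¹⁹ = 1.333×10²¹, i.e. 1.333×10²¹/6.022×10²³ = 0.002214 mol.
Φ = 7.340×10⁻⁴ mol / 0.002214 mol photons = 0.332.

Φ = 0.332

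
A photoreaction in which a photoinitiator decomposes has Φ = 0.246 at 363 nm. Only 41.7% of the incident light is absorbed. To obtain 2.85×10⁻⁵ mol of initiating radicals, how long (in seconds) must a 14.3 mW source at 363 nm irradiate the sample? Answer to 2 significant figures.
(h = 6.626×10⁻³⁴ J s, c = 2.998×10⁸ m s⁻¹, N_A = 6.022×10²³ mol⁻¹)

Photons that must be absorbed: 2.85×10⁻⁵ / 0.246 = 1.159×10⁻⁴ mol.
Incident photons needed: 1.159×10⁻⁴ / 0.417 = 2.779×10⁻⁴ mol.
Photon energy: hc/λ = 5.472×10⁻¹⁹ J; per mole, 3.295×10⁵ J mol⁻¹.
Energy required: 2.779×10⁻⁴ × 3.295×10⁵ = 91.57 J.
Time: 91.57 J / 0.0143 W = 6400 s.

t ≈ 6400 s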